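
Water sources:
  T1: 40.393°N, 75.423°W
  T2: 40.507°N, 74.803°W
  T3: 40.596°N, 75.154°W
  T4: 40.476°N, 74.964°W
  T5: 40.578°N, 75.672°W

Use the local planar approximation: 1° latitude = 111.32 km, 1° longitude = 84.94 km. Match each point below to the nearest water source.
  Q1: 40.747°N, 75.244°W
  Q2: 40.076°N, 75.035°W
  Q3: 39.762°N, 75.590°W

Q1 at 40.747°N, 75.244°W:
  T1: 42.239 km
  T2: 46.010 km
  T3: 18.466 km
  T4: 38.415 km
  T5: 40.934 km
  → nearest: T3 (18.466 km)
Q2 at 40.076°N, 75.035°W:
  T1: 48.285 km
  T2: 51.868 km
  T3: 58.762 km
  T4: 44.935 km
  T5: 77.784 km
  → nearest: T4 (44.935 km)
Q3 at 39.762°N, 75.590°W:
  T1: 71.661 km
  T2: 106.520 km
  T3: 99.955 km
  T4: 95.628 km
  T5: 91.104 km
  → nearest: T1 (71.661 km)

Q1→T3; Q2→T4; Q3→T1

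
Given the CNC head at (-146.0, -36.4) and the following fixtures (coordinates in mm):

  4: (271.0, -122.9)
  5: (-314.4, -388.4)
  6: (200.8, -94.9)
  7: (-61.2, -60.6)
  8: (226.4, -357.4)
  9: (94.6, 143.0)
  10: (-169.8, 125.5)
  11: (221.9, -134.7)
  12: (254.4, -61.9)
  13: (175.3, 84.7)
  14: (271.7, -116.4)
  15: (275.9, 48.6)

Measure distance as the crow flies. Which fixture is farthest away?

Distances from (-146.0, -36.4):
4: 425.9 mm
5: 390.2 mm
6: 351.7 mm
7: 88.2 mm
8: 491.7 mm
9: 300.1 mm
10: 163.6 mm
11: 380.8 mm
12: 401.2 mm
13: 343.4 mm
14: 425.3 mm
15: 430.4 mm
Maximum: 8 at 491.7 mm.

8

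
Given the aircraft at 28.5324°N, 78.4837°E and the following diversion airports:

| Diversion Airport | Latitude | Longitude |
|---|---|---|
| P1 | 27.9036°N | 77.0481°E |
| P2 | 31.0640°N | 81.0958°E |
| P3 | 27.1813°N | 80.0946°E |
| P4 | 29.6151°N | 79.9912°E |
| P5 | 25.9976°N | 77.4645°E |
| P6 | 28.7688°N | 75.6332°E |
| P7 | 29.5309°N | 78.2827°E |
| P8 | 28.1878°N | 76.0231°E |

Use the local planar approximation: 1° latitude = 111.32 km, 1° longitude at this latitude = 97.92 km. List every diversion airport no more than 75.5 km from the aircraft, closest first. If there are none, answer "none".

Distances from 28.5324°N, 78.4837°E:
P1: √((-0.6288·111.32)² + (-1.4356·97.92)²) = √(4899.722244 + 19761.035981) = 157.0374 km
P2: √((2.5316·111.32)² + (2.6121·97.92)²) = √(79421.222797 + 65421.787788) = 380.5825 km
P3: √((-1.3511·111.32)² + (1.6109·97.92)²) = √(22621.499181 + 24881.695598) = 217.9523 km
P4: √((1.0827·111.32)² + (1.5075·97.92)²) = √(14526.556209 + 21790.011087) = 190.5691 km
P5: √((-2.5348·111.32)² + (-1.0192·97.92)²) = √(79622.130158 + 9960.052774) = 299.3028 km
P6: √((0.2364·111.32)² + (-2.8505·97.92)²) = √(692.534382 + 77908.510311) = 280.3588 km
P7: √((0.9985·111.32)² + (-0.2010·97.92)²) = √(12354.993855 + 387.377975) = 112.8821 km
P8: √((-0.3446·111.32)² + (-2.4606·97.92)²) = √(1471.556501 + 58053.024234) = 243.9766 km
Threshold 75.5 km: none within range.

none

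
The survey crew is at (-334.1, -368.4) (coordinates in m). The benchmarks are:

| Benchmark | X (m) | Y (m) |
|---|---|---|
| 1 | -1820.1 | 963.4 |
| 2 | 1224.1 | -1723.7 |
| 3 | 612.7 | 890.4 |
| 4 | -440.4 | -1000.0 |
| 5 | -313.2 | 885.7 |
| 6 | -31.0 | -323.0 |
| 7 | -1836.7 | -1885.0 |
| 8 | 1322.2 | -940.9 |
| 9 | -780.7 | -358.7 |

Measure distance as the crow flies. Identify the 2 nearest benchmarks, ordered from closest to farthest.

6, 9

Distances from (-334.1, -368.4):
1: 1995.5 m
2: 2065.1 m
3: 1575.1 m
4: 640.5 m
5: 1254.3 m
6: 306.5 m
7: 2134.9 m
8: 1752.5 m
9: 446.7 m
Sorted: 6 (306.5 m) < 9 (446.7 m) < 4 (640.5 m) < 5 (1254.3 m) < …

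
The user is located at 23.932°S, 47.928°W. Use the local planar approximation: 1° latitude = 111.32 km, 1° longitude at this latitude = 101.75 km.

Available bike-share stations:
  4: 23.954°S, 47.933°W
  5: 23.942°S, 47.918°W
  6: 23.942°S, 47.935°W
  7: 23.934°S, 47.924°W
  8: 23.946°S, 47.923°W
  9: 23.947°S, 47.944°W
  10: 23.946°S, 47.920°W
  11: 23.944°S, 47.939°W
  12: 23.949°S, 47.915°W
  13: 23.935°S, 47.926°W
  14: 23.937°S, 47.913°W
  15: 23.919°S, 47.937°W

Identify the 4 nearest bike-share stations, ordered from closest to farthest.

13, 7, 6, 5

Distances from 23.932°S, 47.928°W:
4: √((-0.022·111.32)² + (-0.005·101.75)²) = √(5.99780 + 0.25883) = 2.501 km
5: √((-0.010·111.32)² + (0.010·101.75)²) = √(1.23921 + 1.03531) = 1.508 km
6: √((-0.010·111.32)² + (-0.007·101.75)²) = √(1.23921 + 0.50730) = 1.322 km
7: √((-0.002·111.32)² + (0.004·101.75)²) = √(0.04957 + 0.16565) = 0.464 km
8: √((-0.014·111.32)² + (0.005·101.75)²) = √(2.42886 + 0.25883) = 1.639 km
9: √((-0.015·111.32)² + (-0.016·101.75)²) = √(2.78823 + 2.65038) = 2.332 km
10: √((-0.014·111.32)² + (0.008·101.75)²) = √(2.42886 + 0.66260) = 1.758 km
11: √((-0.012·111.32)² + (-0.011·101.75)²) = √(1.78447 + 1.25272) = 1.743 km
12: √((-0.017·111.32)² + (0.013·101.75)²) = √(3.58133 + 1.74967) = 2.309 km
13: √((-0.003·111.32)² + (0.002·101.75)²) = √(0.11153 + 0.04141) = 0.391 km
14: √((-0.005·111.32)² + (0.015·101.75)²) = √(0.30980 + 2.32944) = 1.625 km
15: √((0.013·111.32)² + (-0.009·101.75)²) = √(2.09427 + 0.83860) = 1.713 km
Sorted: 13 (0.391 km) < 7 (0.464 km) < 6 (1.322 km) < 5 (1.508 km) < 14 (1.625 km) < 8 (1.639 km) < …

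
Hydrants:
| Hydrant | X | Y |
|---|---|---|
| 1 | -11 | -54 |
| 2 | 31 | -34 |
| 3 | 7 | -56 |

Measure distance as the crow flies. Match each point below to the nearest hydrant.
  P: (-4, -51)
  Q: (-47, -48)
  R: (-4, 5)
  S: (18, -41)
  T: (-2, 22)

P→1; Q→1; R→2; S→2; T→2

P at (-4, -51):
  1: √((-7)² + (-3)²) = √(49.000 + 9.000) = 7.6
  2: √((35)² + (17)²) = √(1225.000 + 289.000) = 38.9
  3: √((11)² + (-5)²) = √(121.000 + 25.000) = 12.1
  → nearest: 1 (7.6)
Q at (-47, -48):
  1: √((36)² + (-6)²) = √(1296.000 + 36.000) = 36.5
  2: √((78)² + (14)²) = √(6084.000 + 196.000) = 79.2
  3: √((54)² + (-8)²) = √(2916.000 + 64.000) = 54.6
  → nearest: 1 (36.5)
R at (-4, 5):
  1: √((-7)² + (-59)²) = √(49.000 + 3481.000) = 59.4
  2: √((35)² + (-39)²) = √(1225.000 + 1521.000) = 52.4
  3: √((11)² + (-61)²) = √(121.000 + 3721.000) = 62.0
  → nearest: 2 (52.4)
S at (18, -41):
  1: √((-29)² + (-13)²) = √(841.000 + 169.000) = 31.8
  2: √((13)² + (7)²) = √(169.000 + 49.000) = 14.8
  3: √((-11)² + (-15)²) = √(121.000 + 225.000) = 18.6
  → nearest: 2 (14.8)
T at (-2, 22):
  1: √((-9)² + (-76)²) = √(81.000 + 5776.000) = 76.5
  2: √((33)² + (-56)²) = √(1089.000 + 3136.000) = 65.0
  3: √((9)² + (-78)²) = √(81.000 + 6084.000) = 78.5
  → nearest: 2 (65.0)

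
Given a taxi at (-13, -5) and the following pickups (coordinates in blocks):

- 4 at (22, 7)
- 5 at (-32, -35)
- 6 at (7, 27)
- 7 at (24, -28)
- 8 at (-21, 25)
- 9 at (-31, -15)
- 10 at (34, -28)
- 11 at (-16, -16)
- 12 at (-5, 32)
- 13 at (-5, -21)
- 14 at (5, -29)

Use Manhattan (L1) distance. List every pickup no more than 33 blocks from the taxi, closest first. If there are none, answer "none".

Distances from (-13, -5):
4: |35| + |12| = 35 + 12 = 47 blocks
5: |-19| + |-30| = 19 + 30 = 49 blocks
6: |20| + |32| = 20 + 32 = 52 blocks
7: |37| + |-23| = 37 + 23 = 60 blocks
8: |-8| + |30| = 8 + 30 = 38 blocks
9: |-18| + |-10| = 18 + 10 = 28 blocks
10: |47| + |-23| = 47 + 23 = 70 blocks
11: |-3| + |-11| = 3 + 11 = 14 blocks
12: |8| + |37| = 8 + 37 = 45 blocks
13: |8| + |-16| = 8 + 16 = 24 blocks
14: |18| + |-24| = 18 + 24 = 42 blocks
Threshold 33 blocks: 11 (14 blocks), 13 (24 blocks), 9 (28 blocks) are within range.

11, 13, 9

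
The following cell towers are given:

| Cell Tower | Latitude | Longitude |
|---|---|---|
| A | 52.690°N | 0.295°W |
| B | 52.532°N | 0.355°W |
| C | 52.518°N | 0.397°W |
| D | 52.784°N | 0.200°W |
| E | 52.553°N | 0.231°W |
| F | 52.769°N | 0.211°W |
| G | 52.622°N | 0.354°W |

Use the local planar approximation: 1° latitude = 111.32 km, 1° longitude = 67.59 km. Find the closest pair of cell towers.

Pairwise distances:
A–B: √((-0.158·111.32)² + (-0.060·67.59)²) = √(309.35744 + 16.44627) = 18.050 km
A–C: √((-0.172·111.32)² + (-0.102·67.59)²) = √(366.60914 + 47.52972) = 20.350 km
A–D: √((0.094·111.32)² + (0.095·67.59)²) = √(109.49697 + 41.22988) = 12.277 km
A–E: √((-0.137·111.32)² + (0.064·67.59)²) = √(232.58812 + 18.71220) = 15.852 km
A–F: √((0.079·111.32)² + (0.084·67.59)²) = √(77.33936 + 32.23469) = 10.468 km
A–G: √((-0.068·111.32)² + (-0.059·67.59)²) = √(57.30127 + 15.90263) = 8.556 km
B–C: √((-0.014·111.32)² + (-0.042·67.59)²) = √(2.42886 + 8.05867) = 3.238 km
B–D: √((0.252·111.32)² + (0.155·67.59)²) = √(786.95061 + 109.75600) = 29.945 km
B–E: √((0.021·111.32)² + (0.124·67.59)²) = √(5.46493 + 70.24384) = 8.701 km
B–F: √((0.237·111.32)² + (0.144·67.59)²) = √(696.05425 + 94.73051) = 28.121 km
B–G: √((0.090·111.32)² + (0.001·67.59)²) = √(100.37635 + 0.00457) = 10.019 km
C–D: √((0.266·111.32)² + (0.197·67.59)²) = √(876.81843 + 177.29535) = 32.467 km
C–E: √((0.035·111.32)² + (0.166·67.59)²) = √(15.18037 + 125.88705) = 11.877 km
C–F: √((0.251·111.32)² + (0.186·67.59)²) = √(780.71736 + 158.04865) = 30.639 km
C–G: √((0.104·111.32)² + (0.043·67.59)²) = √(134.03341 + 8.44699) = 11.937 km
D–E: √((-0.231·111.32)² + (-0.031·67.59)²) = √(661.25711 + 4.39024) = 25.800 km
D–F: √((-0.015·111.32)² + (-0.011·67.59)²) = √(2.78823 + 0.55278) = 1.828 km
D–G: √((-0.162·111.32)² + (-0.154·67.59)²) = √(325.21939 + 108.34437) = 20.822 km
E–F: √((0.216·111.32)² + (0.020·67.59)²) = √(578.16780 + 1.82736) = 24.083 km
E–G: √((0.069·111.32)² + (-0.123·67.59)²) = √(58.99899 + 69.11545) = 11.319 km
F–G: √((-0.147·111.32)² + (-0.143·67.59)²) = √(267.78181 + 93.41938) = 19.005 km
Closest pair: D–F at 1.828 km.

D and F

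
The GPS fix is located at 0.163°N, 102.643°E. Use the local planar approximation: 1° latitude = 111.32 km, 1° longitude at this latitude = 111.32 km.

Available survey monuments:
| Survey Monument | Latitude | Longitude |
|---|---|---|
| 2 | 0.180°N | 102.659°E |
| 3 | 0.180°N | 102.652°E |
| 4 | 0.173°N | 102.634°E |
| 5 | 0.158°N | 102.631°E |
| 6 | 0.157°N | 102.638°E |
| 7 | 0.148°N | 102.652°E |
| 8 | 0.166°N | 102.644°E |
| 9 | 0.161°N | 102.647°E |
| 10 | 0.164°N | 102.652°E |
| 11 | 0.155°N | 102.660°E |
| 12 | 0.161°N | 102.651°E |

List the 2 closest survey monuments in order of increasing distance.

8, 9

Distances from 0.163°N, 102.643°E:
2: 2.599 km
3: 2.141 km
4: 1.498 km
5: 1.447 km
6: 0.869 km
7: 1.947 km
8: 0.352 km
9: 0.498 km
10: 1.008 km
11: 2.092 km
12: 0.918 km
Sorted: 8 (0.352 km) < 9 (0.498 km) < 6 (0.869 km) < 12 (0.918 km) < …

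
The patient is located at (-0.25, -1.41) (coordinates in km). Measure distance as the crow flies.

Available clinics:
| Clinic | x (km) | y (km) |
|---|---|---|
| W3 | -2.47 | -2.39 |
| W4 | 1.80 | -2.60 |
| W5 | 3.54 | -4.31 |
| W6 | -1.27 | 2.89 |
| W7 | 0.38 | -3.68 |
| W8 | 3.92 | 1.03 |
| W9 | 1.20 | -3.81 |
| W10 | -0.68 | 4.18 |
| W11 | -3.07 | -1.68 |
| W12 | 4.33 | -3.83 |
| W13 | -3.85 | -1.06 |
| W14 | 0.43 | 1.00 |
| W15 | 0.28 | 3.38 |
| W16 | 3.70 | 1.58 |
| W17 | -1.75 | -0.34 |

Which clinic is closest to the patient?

W17

Distances from (-0.25, -1.41):
W3: √((-2.22)² + (-0.98)²) = √(4.9284 + 0.9604) = 2.43 km
W4: √((2.05)² + (-1.19)²) = √(4.2025 + 1.4161) = 2.37 km
W5: √((3.79)² + (-2.90)²) = √(14.3641 + 8.4100) = 4.77 km
W6: √((-1.02)² + (4.30)²) = √(1.0404 + 18.4900) = 4.42 km
W7: √((0.63)² + (-2.27)²) = √(0.3969 + 5.1529) = 2.36 km
W8: √((4.17)² + (2.44)²) = √(17.3889 + 5.9536) = 4.83 km
W9: √((1.45)² + (-2.40)²) = √(2.1025 + 5.7600) = 2.80 km
W10: √((-0.43)² + (5.59)²) = √(0.1849 + 31.2481) = 5.61 km
W11: √((-2.82)² + (-0.27)²) = √(7.9524 + 0.0729) = 2.83 km
W12: √((4.58)² + (-2.42)²) = √(20.9764 + 5.8564) = 5.18 km
W13: √((-3.60)² + (0.35)²) = √(12.9600 + 0.1225) = 3.62 km
W14: √((0.68)² + (2.41)²) = √(0.4624 + 5.8081) = 2.50 km
W15: √((0.53)² + (4.79)²) = √(0.2809 + 22.9441) = 4.82 km
W16: √((3.95)² + (2.99)²) = √(15.6025 + 8.9401) = 4.95 km
W17: √((-1.50)² + (1.07)²) = √(2.2500 + 1.1449) = 1.84 km
Minimum: W17 at 1.84 km.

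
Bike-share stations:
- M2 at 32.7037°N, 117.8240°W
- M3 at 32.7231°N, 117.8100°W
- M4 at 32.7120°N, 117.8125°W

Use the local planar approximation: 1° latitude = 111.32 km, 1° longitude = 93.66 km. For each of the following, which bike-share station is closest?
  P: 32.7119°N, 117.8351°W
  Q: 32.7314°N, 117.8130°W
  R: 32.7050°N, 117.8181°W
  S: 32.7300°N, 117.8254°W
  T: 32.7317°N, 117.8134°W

P→M2; Q→M3; R→M2; S→M3; T→M3

P at 32.7119°N, 117.8351°W:
  M2: √((-0.0082·111.32)² + (0.0111·93.66)²) = √(0.833248 + 1.080822) = 1.3835 km
  M3: √((0.0112·111.32)² + (0.0251·93.66)²) = √(1.554470 + 5.526571) = 2.6610 km
  M4: √((0.0001·111.32)² + (0.0226·93.66)²) = √(0.000124 + 4.480487) = 2.1167 km
  → nearest: M2 (1.3835 km)
Q at 32.7314°N, 117.8130°W:
  M2: √((-0.0277·111.32)² + (-0.0110·93.66)²) = √(9.508367 + 1.061436) = 3.2511 km
  M3: √((-0.0083·111.32)² + (0.0030·93.66)²) = √(0.853695 + 0.078950) = 0.9657 km
  M4: √((-0.0194·111.32)² + (0.0005·93.66)²) = √(4.663907 + 0.002193) = 2.1601 km
  → nearest: M3 (0.9657 km)
R at 32.7050°N, 117.8181°W:
  M2: √((-0.0013·111.32)² + (-0.0059·93.66)²) = √(0.020943 + 0.305360) = 0.5712 km
  M3: √((0.0181·111.32)² + (0.0081·93.66)²) = √(4.059790 + 0.575544) = 2.1530 km
  M4: √((0.0070·111.32)² + (0.0056·93.66)²) = √(0.607215 + 0.275096) = 0.9393 km
  → nearest: M2 (0.5712 km)
S at 32.7300°N, 117.8254°W:
  M2: √((-0.0263·111.32)² + (0.0014·93.66)²) = √(8.571521 + 0.017194) = 2.9307 km
  M3: √((-0.0069·111.32)² + (0.0154·93.66)²) = √(0.589990 + 2.080414) = 1.6341 km
  M4: √((-0.0180·111.32)² + (0.0129·93.66)²) = √(4.015054 + 1.459781) = 2.3398 km
  → nearest: M3 (1.6341 km)
T at 32.7317°N, 117.8134°W:
  M2: √((-0.0280·111.32)² + (-0.0106·93.66)²) = √(9.715440 + 0.985644) = 3.2713 km
  M3: √((-0.0086·111.32)² + (0.0034·93.66)²) = √(0.916523 + 0.101407) = 1.0089 km
  M4: √((-0.0197·111.32)² + (0.0009·93.66)²) = √(4.809267 + 0.007105) = 2.1946 km
  → nearest: M3 (1.0089 km)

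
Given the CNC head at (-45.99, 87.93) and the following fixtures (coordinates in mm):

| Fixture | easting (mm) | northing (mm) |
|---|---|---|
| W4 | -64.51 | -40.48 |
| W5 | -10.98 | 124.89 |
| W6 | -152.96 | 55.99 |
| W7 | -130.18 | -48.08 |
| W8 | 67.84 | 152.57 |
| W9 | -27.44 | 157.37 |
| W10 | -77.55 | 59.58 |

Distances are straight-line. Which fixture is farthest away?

W7

Distances from (-45.99, 87.93):
W4: √((-18.52)² + (-128.41)²) = √(342.9904 + 16489.1281) = 129.74 mm
W5: √((35.01)² + (36.96)²) = √(1225.7001 + 1366.0416) = 50.91 mm
W6: √((-106.97)² + (-31.94)²) = √(11442.5809 + 1020.1636) = 111.64 mm
W7: √((-84.19)² + (-136.01)²) = √(7087.9561 + 18498.7201) = 159.96 mm
W8: √((113.83)² + (64.64)²) = √(12957.2689 + 4178.3296) = 130.90 mm
W9: √((18.55)² + (69.44)²) = √(344.1025 + 4821.9136) = 71.88 mm
W10: √((-31.56)² + (-28.35)²) = √(996.0336 + 803.7225) = 42.42 mm
Maximum: W7 at 159.96 mm.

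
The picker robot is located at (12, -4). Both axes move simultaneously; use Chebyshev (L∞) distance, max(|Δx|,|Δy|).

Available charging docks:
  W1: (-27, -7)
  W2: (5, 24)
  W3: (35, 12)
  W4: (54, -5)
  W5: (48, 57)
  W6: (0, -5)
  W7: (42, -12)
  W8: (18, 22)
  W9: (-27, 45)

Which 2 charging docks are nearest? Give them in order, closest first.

W6, W3

Distances from (12, -4):
W1: max(|-39|, |-3|) = 39
W2: max(|-7|, |28|) = 28
W3: max(|23|, |16|) = 23
W4: max(|42|, |-1|) = 42
W5: max(|36|, |61|) = 61
W6: max(|-12|, |-1|) = 12
W7: max(|30|, |-8|) = 30
W8: max(|6|, |26|) = 26
W9: max(|-39|, |49|) = 49
Sorted: W6 (12) < W3 (23) < W8 (26) < W2 (28) < …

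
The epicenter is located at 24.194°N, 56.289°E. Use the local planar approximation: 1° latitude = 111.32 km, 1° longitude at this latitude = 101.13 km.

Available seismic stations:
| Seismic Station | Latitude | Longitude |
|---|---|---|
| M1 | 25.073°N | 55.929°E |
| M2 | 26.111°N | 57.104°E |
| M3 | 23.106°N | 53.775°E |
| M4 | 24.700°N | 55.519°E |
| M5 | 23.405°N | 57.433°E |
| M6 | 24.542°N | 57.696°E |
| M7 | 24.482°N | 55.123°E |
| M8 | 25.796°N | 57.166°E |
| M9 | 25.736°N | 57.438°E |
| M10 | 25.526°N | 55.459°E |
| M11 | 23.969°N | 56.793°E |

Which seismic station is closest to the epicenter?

M11

Distances from 24.194°N, 56.289°E:
M1: √((0.879·111.32)² + (-0.360·101.13)²) = √(9574.67730 + 1325.45509) = 104.404 km
M2: √((1.917·111.32)² + (0.815·101.13)²) = √(45539.74779 + 6793.21300) = 228.764 km
M3: √((-1.088·111.32)² + (-2.514·101.13)²) = √(14669.12421 + 64638.39455) = 281.616 km
M4: √((0.506·111.32)² + (-0.770·101.13)²) = √(3172.83457 + 6063.75247) = 96.107 km
M5: √((-0.789·111.32)² + (1.144·101.13)²) = √(7714.36888 + 13384.80546) = 145.256 km
M6: √((0.348·111.32)² + (1.407·101.13)²) = √(1500.73801 + 20246.41849) = 147.469 km
M7: √((0.288·111.32)² + (-1.166·101.13)²) = √(1027.85386 + 13904.55567) = 122.198 km
M8: √((1.602·111.32)² + (0.877·101.13)²) = √(31803.24382 + 7866.09525) = 199.172 km
M9: √((1.542·111.32)² + (1.149·101.13)²) = √(29465.59008 + 13502.06119) = 207.286 km
M10: √((1.332·111.32)² + (-0.830·101.13)²) = √(21986.43646 + 7045.57106) = 170.388 km
M11: √((-0.225·111.32)² + (0.504·101.13)²) = √(627.35221 + 2597.89197) = 56.791 km
Minimum: M11 at 56.791 km.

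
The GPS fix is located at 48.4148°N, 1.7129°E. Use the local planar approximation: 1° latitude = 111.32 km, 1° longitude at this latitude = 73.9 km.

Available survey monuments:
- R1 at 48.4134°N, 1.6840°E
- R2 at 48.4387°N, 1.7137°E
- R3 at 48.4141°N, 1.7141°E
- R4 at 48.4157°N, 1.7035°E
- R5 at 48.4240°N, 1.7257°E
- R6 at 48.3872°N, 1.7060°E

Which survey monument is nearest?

Distances from 48.4148°N, 1.7129°E:
R1: 2.1414 km
R2: 2.6612 km
R3: 0.1181 km
R4: 0.7018 km
R5: 1.3941 km
R6: 3.1145 km
Minimum: R3 at 0.1181 km.

R3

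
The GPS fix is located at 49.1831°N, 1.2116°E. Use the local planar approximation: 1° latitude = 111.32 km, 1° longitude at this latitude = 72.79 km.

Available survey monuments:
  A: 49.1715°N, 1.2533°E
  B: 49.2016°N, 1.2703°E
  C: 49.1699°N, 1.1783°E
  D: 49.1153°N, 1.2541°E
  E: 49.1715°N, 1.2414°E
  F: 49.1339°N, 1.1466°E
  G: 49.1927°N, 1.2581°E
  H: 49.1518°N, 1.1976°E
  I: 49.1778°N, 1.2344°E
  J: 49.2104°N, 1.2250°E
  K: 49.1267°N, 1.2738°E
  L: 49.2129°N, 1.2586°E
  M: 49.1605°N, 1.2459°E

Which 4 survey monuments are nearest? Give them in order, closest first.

Distances from 49.1831°N, 1.2116°E:
A: 3.2986 km
B: 4.7432 km
C: 2.8345 km
D: 8.1569 km
E: 2.5244 km
F: 7.2376 km
G: 3.5494 km
H: 3.6303 km
I: 1.7614 km
J: 3.1917 km
K: 7.7406 km
L: 4.7654 km
M: 3.5444 km
Sorted: I (1.7614 km) < E (2.5244 km) < C (2.8345 km) < J (3.1917 km) < A (3.2986 km) < M (3.5444 km) < …

I, E, C, J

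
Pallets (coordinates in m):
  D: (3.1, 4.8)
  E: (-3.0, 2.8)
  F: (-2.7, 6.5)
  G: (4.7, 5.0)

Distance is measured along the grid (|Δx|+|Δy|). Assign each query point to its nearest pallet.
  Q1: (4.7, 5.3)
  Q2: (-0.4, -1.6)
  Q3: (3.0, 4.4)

Q1 at (4.7, 5.3):
  D: |-1.6| + |-0.5| = 1.6 + 0.5 = 2.1 m
  E: |-7.7| + |-2.5| = 7.7 + 2.5 = 10.2 m
  F: |-7.4| + |1.2| = 7.4 + 1.2 = 8.6 m
  G: |0.0| + |-0.3| = 0.0 + 0.3 = 0.3 m
  → nearest: G (0.3 m)
Q2 at (-0.4, -1.6):
  D: |3.5| + |6.4| = 3.5 + 6.4 = 9.9 m
  E: |-2.6| + |4.4| = 2.6 + 4.4 = 7.0 m
  F: |-2.3| + |8.1| = 2.3 + 8.1 = 10.4 m
  G: |5.1| + |6.6| = 5.1 + 6.6 = 11.7 m
  → nearest: E (7.0 m)
Q3 at (3.0, 4.4):
  D: |0.1| + |0.4| = 0.1 + 0.4 = 0.5 m
  E: |-6.0| + |-1.6| = 6.0 + 1.6 = 7.6 m
  F: |-5.7| + |2.1| = 5.7 + 2.1 = 7.8 m
  G: |1.7| + |0.6| = 1.7 + 0.6 = 2.3 m
  → nearest: D (0.5 m)

Q1→G; Q2→E; Q3→D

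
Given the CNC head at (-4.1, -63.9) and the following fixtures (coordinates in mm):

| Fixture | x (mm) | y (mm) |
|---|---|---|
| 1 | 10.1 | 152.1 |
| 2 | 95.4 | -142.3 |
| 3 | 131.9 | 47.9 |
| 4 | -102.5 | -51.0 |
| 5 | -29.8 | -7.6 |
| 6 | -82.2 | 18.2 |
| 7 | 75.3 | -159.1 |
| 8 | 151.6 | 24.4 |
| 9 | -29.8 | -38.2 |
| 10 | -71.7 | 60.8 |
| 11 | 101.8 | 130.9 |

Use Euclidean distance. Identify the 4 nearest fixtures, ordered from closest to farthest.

Distances from (-4.1, -63.9):
1: 216.5 mm
2: 126.7 mm
3: 176.1 mm
4: 99.2 mm
5: 61.9 mm
6: 113.3 mm
7: 124.0 mm
8: 179.0 mm
9: 36.3 mm
10: 141.8 mm
11: 221.7 mm
Sorted: 9 (36.3 mm) < 5 (61.9 mm) < 4 (99.2 mm) < 6 (113.3 mm) < 7 (124.0 mm) < 2 (126.7 mm) < …

9, 5, 4, 6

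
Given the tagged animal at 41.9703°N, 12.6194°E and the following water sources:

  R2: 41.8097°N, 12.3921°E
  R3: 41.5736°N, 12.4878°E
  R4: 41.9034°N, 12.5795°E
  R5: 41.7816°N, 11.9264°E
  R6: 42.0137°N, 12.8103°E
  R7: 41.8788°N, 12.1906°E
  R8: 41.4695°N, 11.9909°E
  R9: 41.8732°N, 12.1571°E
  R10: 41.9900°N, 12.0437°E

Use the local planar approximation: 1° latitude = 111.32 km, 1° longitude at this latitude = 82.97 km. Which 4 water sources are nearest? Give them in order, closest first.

Distances from 41.9703°N, 12.6194°E:
R2: 25.9863 km
R3: 45.4905 km
R4: 8.1500 km
R5: 61.2152 km
R6: 16.5594 km
R7: 37.0069 km
R8: 76.3363 km
R9: 39.8510 km
R10: 47.8161 km
Sorted: R4 (8.1500 km) < R6 (16.5594 km) < R2 (25.9863 km) < R7 (37.0069 km) < R9 (39.8510 km) < R3 (45.4905 km) < …

R4, R6, R2, R7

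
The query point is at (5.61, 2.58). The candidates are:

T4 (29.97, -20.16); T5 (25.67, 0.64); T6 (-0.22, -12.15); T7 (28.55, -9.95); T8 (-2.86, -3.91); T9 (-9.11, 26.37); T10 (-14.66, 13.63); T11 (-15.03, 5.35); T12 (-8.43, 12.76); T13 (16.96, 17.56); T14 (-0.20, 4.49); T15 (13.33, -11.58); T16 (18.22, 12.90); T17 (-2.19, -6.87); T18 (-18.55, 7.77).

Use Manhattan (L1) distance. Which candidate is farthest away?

T4

Distances from (5.61, 2.58):
T4: |24.36| + |-22.74| = 24.36 + 22.74 = 47.10
T5: |20.06| + |-1.94| = 20.06 + 1.94 = 22.00
T6: |-5.83| + |-14.73| = 5.83 + 14.73 = 20.56
T7: |22.94| + |-12.53| = 22.94 + 12.53 = 35.47
T8: |-8.47| + |-6.49| = 8.47 + 6.49 = 14.96
T9: |-14.72| + |23.79| = 14.72 + 23.79 = 38.51
T10: |-20.27| + |11.05| = 20.27 + 11.05 = 31.32
T11: |-20.64| + |2.77| = 20.64 + 2.77 = 23.41
T12: |-14.04| + |10.18| = 14.04 + 10.18 = 24.22
T13: |11.35| + |14.98| = 11.35 + 14.98 = 26.33
T14: |-5.81| + |1.91| = 5.81 + 1.91 = 7.72
T15: |7.72| + |-14.16| = 7.72 + 14.16 = 21.88
T16: |12.61| + |10.32| = 12.61 + 10.32 = 22.93
T17: |-7.80| + |-9.45| = 7.80 + 9.45 = 17.25
T18: |-24.16| + |5.19| = 24.16 + 5.19 = 29.35
Maximum: T4 at 47.10.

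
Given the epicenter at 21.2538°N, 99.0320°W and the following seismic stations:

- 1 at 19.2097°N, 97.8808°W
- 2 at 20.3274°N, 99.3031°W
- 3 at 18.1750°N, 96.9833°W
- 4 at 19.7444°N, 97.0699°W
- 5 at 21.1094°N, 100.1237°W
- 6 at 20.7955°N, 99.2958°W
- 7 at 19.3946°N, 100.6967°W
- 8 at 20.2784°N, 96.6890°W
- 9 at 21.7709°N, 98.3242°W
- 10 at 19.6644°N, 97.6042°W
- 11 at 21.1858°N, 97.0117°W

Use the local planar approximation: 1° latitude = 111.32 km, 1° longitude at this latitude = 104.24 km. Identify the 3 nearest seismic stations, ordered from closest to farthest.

Distances from 21.2538°N, 99.0320°W:
1: √((-2.0441·111.32)² + (1.1512·104.24)²) = √(51778.643882 + 14400.261121) = 257.2526 km
2: √((-0.9264·111.32)² + (-0.2711·104.24)²) = √(10635.146778 + 798.597306) = 106.9287 km
3: √((-3.0788·111.32)² + (2.0487·104.24)²) = √(117465.234791 + 45606.373567) = 403.8213 km
4: √((-1.5094·111.32)² + (1.9621·104.24)²) = √(28232.873785 + 41832.236195) = 264.6981 km
5: √((-0.1444·111.32)² + (-1.0917·104.24)²) = √(258.393022 + 12950.168702) = 114.9285 km
6: √((-0.4583·111.32)² + (-0.2638·104.24)²) = √(2602.831834 + 756.168162) = 57.9569 km
7: √((-1.8592·111.32)² + (-1.6647·104.24)²) = √(42834.984762 + 30112.080618) = 270.0871 km
8: √((-0.9754·111.32)² + (2.3430·104.24)²) = √(11789.948223 + 59650.403066) = 267.2833 km
9: √((0.5171·111.32)² + (0.7078·104.24)²) = √(3313.564821 + 5443.646585) = 93.5800 km
10: √((-1.5894·111.32)² + (1.4278·104.24)²) = √(31304.935455 + 22151.521455) = 231.2065 km
11: √((-0.0680·111.32)² + (2.0203·104.24)²) = √(57.301266 + 44350.705542) = 210.7321 km
Sorted: 6 (57.9569 km) < 9 (93.5800 km) < 2 (106.9287 km) < 5 (114.9285 km) < 11 (210.7321 km) < …

6, 9, 2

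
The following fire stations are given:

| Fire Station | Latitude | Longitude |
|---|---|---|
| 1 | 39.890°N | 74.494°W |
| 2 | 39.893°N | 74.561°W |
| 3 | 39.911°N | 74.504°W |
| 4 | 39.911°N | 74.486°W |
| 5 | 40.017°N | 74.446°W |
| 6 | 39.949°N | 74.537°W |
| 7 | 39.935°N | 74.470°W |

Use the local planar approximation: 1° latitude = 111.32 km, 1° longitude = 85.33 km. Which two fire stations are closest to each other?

Pairwise distances:
1–2: 5.727 km
1–3: 2.489 km
1–4: 2.435 km
1–5: 14.719 km
1–6: 7.523 km
1–7: 5.412 km
2–3: 5.260 km
2–4: 6.706 km
2–5: 16.936 km
2–6: 6.562 km
2–7: 9.064 km
3–4: 1.536 km
3–5: 12.796 km
3–6: 5.082 km
3–7: 3.944 km
4–5: 12.284 km
4–6: 6.069 km
4–7: 3.000 km
5–6: 10.844 km
5–7: 9.355 km
6–7: 5.926 km
Closest pair: 3–4 at 1.536 km.

3 and 4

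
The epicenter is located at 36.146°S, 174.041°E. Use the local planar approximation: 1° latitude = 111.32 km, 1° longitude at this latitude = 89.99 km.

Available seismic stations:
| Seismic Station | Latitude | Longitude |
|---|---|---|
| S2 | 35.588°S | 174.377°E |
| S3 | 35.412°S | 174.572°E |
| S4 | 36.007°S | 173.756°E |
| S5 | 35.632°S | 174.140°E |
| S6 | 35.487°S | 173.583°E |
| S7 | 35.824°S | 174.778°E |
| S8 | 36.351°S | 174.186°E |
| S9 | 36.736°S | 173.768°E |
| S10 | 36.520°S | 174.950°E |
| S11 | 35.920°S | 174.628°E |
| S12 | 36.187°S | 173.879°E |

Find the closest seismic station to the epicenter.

Distances from 36.146°S, 174.041°E:
S2: √((0.558·111.32)² + (0.336·89.99)²) = √(3858.46703 + 914.25440) = 69.085 km
S3: √((0.734·111.32)² + (0.531·89.99)²) = √(6676.34107 + 2283.37660) = 94.656 km
S4: √((0.139·111.32)² + (-0.285·89.99)²) = √(239.42858 + 657.77630) = 29.953 km
S5: √((0.514·111.32)² + (0.099·89.99)²) = √(3273.95445 + 79.37046) = 57.908 km
S6: √((0.659·111.32)² + (-0.458·89.99)²) = √(5381.67199 + 1698.71085) = 84.145 km
S7: √((0.322·111.32)² + (0.737·89.99)²) = √(1284.86689 + 4398.69125) = 75.389 km
S8: √((-0.205·111.32)² + (0.145·89.99)²) = √(520.77978 + 170.26466) = 26.288 km
S9: √((-0.590·111.32)² + (-0.273·89.99)²) = √(4313.70477 + 603.55076) = 70.123 km
S10: √((-0.374·111.32)² + (0.909·89.99)²) = √(1733.36331 + 6691.38888) = 91.786 km
S11: √((0.226·111.32)² + (0.587·89.99)²) = √(632.94107 + 2790.38871) = 58.509 km
S12: √((-0.041·111.32)² + (-0.162·89.99)²) = √(20.83119 + 212.52916) = 15.276 km
Minimum: S12 at 15.276 km.

S12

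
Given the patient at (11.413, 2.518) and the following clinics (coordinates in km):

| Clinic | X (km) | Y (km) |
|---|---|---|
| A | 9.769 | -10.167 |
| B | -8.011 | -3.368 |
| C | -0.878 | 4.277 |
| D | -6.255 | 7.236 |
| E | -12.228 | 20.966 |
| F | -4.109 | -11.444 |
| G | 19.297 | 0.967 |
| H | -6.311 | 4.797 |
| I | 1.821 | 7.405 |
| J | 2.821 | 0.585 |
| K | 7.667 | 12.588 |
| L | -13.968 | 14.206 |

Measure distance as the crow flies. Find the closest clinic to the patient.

Distances from (11.413, 2.518):
A: 12.791 km
B: 20.296 km
C: 12.416 km
D: 18.287 km
E: 29.987 km
F: 20.877 km
G: 8.035 km
H: 17.870 km
I: 10.765 km
J: 8.807 km
K: 10.744 km
L: 27.943 km
Minimum: G at 8.035 km.

G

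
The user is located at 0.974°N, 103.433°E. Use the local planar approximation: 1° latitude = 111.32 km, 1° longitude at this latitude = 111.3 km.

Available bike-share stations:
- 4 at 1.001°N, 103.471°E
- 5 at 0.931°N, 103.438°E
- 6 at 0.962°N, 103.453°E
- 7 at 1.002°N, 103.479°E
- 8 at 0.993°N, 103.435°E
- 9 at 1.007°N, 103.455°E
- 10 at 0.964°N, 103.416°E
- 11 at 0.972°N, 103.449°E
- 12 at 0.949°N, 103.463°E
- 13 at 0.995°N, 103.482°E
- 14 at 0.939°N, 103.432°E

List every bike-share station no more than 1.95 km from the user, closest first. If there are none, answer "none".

11

Distances from 0.974°N, 103.433°E:
4: √((0.027·111.32)² + (0.038·111.3)²) = √(9.03387 + 17.88782) = 5.189 km
5: √((-0.043·111.32)² + (0.005·111.3)²) = √(22.91307 + 0.30969) = 4.819 km
6: √((-0.012·111.32)² + (0.020·111.3)²) = √(1.78447 + 4.95508) = 2.596 km
7: √((0.028·111.32)² + (0.046·111.3)²) = √(9.71544 + 26.21235) = 5.994 km
8: √((0.019·111.32)² + (0.002·111.3)²) = √(4.47356 + 0.04955) = 2.127 km
9: √((0.033·111.32)² + (0.022·111.3)²) = √(13.49504 + 5.99564) = 4.415 km
10: √((-0.010·111.32)² + (-0.017·111.3)²) = √(1.23921 + 3.58004) = 2.195 km
11: √((-0.002·111.32)² + (0.016·111.3)²) = √(0.04957 + 3.17125) = 1.795 km
12: √((-0.025·111.32)² + (0.030·111.3)²) = √(7.74509 + 11.14892) = 4.347 km
13: √((0.021·111.32)² + (0.049·111.3)²) = √(5.46493 + 29.74284) = 5.934 km
14: √((-0.035·111.32)² + (-0.001·111.3)²) = √(15.18037 + 0.01239) = 3.898 km
Threshold 1.95 km: 11 (1.795 km) is within range.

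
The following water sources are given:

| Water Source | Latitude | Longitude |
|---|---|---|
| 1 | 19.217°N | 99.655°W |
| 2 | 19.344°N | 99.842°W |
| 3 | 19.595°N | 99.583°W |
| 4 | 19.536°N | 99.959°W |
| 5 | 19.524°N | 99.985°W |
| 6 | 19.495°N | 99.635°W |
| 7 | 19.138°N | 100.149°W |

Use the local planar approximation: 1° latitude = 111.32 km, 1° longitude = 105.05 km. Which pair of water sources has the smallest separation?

4 and 5

Pairwise distances:
1–2: 24.203 km
1–3: 42.753 km
1–4: 47.759 km
1–5: 48.680 km
1–6: 31.018 km
1–7: 52.635 km
2–3: 39.000 km
2–4: 24.655 km
2–5: 25.043 km
2–6: 27.485 km
2–7: 39.572 km
3–4: 40.041 km
3–5: 42.963 km
3–6: 12.400 km
3–7: 78.252 km
4–5: 3.040 km
4–6: 34.341 km
4–7: 48.594 km
5–6: 36.909 km
5–7: 46.295 km
6–7: 67.044 km
Closest pair: 4–5 at 3.040 km.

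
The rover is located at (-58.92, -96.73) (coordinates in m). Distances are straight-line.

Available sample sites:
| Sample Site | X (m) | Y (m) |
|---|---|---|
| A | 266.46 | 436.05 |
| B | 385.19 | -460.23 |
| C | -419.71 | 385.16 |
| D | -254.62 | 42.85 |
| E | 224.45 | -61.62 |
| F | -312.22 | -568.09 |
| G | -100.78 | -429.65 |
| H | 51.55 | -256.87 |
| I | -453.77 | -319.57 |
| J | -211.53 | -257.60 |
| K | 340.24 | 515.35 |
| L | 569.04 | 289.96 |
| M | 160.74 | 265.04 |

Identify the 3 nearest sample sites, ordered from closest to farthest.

Distances from (-58.92, -96.73):
A: 624.28 m
B: 573.90 m
C: 601.99 m
D: 240.38 m
E: 285.54 m
F: 535.11 m
G: 335.54 m
H: 194.55 m
I: 453.39 m
J: 221.74 m
K: 730.73 m
L: 737.47 m
M: 423.24 m
Sorted: H (194.55 m) < J (221.74 m) < D (240.38 m) < E (285.54 m) < G (335.54 m) < …

H, J, D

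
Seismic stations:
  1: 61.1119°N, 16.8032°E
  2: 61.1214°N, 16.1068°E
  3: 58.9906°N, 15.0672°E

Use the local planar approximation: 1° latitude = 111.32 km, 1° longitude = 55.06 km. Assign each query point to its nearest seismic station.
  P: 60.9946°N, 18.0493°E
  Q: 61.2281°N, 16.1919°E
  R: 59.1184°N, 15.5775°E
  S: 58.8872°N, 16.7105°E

P at 60.9946°N, 18.0493°E:
  1: 69.8418 km
  2: 107.8815 km
  3: 276.9961 km
  → nearest: 1 (69.8418 km)
Q at 61.2281°N, 16.1919°E:
  1: 36.0582 km
  2: 12.7686 km
  3: 256.6611 km
  → nearest: 2 (12.7686 km)
R at 59.1184°N, 15.5775°E:
  1: 231.9513 km
  2: 224.8704 km
  3: 31.4936 km
  → nearest: 3 (31.4936 km)
S at 58.8872°N, 16.7105°E:
  1: 247.7062 km
  2: 250.9225 km
  3: 91.2093 km
  → nearest: 3 (91.2093 km)

P→1; Q→2; R→3; S→3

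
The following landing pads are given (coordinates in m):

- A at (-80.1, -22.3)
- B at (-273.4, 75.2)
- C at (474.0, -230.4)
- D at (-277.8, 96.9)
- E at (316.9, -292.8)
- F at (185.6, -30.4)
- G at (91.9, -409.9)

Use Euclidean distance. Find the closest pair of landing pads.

Pairwise distances:
B–D: 22.1 m
C–E: 169.0 m
A–B: 216.5 m
A–D: 230.9 m
E–G: 253.6 m
A–F: 265.8 m
E–F: 293.4 m
C–F: 351.0 m
F–G: 390.9 m
C–G: 422.2 m
A–G: 424.0 m
B–F: 471.0 m
A–E: 480.4 m
D–F: 480.6 m
A–C: 591.9 m
B–G: 607.3 m
D–G: 627.3 m
B–E: 695.6 m
D–E: 711.0 m
B–C: 807.5 m
C–D: 820.0 m
Closest pair: B–D at 22.1 m.

B and D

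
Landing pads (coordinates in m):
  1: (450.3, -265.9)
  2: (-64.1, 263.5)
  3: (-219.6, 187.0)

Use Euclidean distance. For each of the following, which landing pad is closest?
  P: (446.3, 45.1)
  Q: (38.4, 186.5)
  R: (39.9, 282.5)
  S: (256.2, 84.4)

P→1; Q→2; R→2; S→2

P at (446.3, 45.1):
  1: √((4.0)² + (-311.0)²) = √(16.000 + 96721.000) = 311.0 m
  2: √((-510.4)² + (218.4)²) = √(260508.160 + 47698.560) = 555.2 m
  3: √((-665.9)² + (141.9)²) = √(443422.810 + 20135.610) = 680.9 m
  → nearest: 1 (311.0 m)
Q at (38.4, 186.5):
  1: √((411.9)² + (-452.4)²) = √(169661.610 + 204665.760) = 611.8 m
  2: √((-102.5)² + (77.0)²) = √(10506.250 + 5929.000) = 128.2 m
  3: √((-258.0)² + (0.5)²) = √(66564.000 + 0.250) = 258.0 m
  → nearest: 2 (128.2 m)
R at (39.9, 282.5):
  1: √((410.4)² + (-548.4)²) = √(168428.160 + 300742.560) = 685.0 m
  2: √((-104.0)² + (-19.0)²) = √(10816.000 + 361.000) = 105.7 m
  3: √((-259.5)² + (-95.5)²) = √(67340.250 + 9120.250) = 276.5 m
  → nearest: 2 (105.7 m)
S at (256.2, 84.4):
  1: √((194.1)² + (-350.3)²) = √(37674.810 + 122710.090) = 400.5 m
  2: √((-320.3)² + (179.1)²) = √(102592.090 + 32076.810) = 367.0 m
  3: √((-475.8)² + (102.6)²) = √(226385.640 + 10526.760) = 486.7 m
  → nearest: 2 (367.0 m)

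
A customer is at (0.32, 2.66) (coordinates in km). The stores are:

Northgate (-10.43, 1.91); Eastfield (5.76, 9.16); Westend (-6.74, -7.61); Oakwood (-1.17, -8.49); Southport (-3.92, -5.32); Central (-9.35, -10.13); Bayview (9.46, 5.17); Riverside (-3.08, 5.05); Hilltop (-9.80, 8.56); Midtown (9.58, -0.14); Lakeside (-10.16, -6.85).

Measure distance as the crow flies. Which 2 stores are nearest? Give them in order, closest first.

Riverside, Eastfield

Distances from (0.32, 2.66):
Northgate: √((-10.75)² + (-0.75)²) = √(115.5625 + 0.5625) = 10.78 km
Eastfield: √((5.44)² + (6.50)²) = √(29.5936 + 42.2500) = 8.48 km
Westend: √((-7.06)² + (-10.27)²) = √(49.8436 + 105.4729) = 12.46 km
Oakwood: √((-1.49)² + (-11.15)²) = √(2.2201 + 124.3225) = 11.25 km
Southport: √((-4.24)² + (-7.98)²) = √(17.9776 + 63.6804) = 9.04 km
Central: √((-9.67)² + (-12.79)²) = √(93.5089 + 163.5841) = 16.03 km
Bayview: √((9.14)² + (2.51)²) = √(83.5396 + 6.3001) = 9.48 km
Riverside: √((-3.40)² + (2.39)²) = √(11.5600 + 5.7121) = 4.16 km
Hilltop: √((-10.12)² + (5.90)²) = √(102.4144 + 34.8100) = 11.71 km
Midtown: √((9.26)² + (-2.80)²) = √(85.7476 + 7.8400) = 9.67 km
Lakeside: √((-10.48)² + (-9.51)²) = √(109.8304 + 90.4401) = 14.15 km
Sorted: Riverside (4.16 km) < Eastfield (8.48 km) < Southport (9.04 km) < Bayview (9.48 km) < …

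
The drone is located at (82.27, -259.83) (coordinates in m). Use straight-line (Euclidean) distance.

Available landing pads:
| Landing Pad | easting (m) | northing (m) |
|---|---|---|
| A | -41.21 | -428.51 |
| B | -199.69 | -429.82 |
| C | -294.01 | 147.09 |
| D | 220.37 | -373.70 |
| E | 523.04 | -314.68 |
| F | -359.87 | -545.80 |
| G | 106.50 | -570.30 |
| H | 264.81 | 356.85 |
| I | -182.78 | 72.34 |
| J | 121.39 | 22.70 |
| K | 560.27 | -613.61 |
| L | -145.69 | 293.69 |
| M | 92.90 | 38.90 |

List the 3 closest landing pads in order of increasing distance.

Distances from (82.27, -259.83):
A: √((-123.48)² + (-168.68)²) = √(15247.3104 + 28452.9424) = 209.05 m
B: √((-281.96)² + (-169.99)²) = √(79501.4416 + 28896.6001) = 329.24 m
C: √((-376.28)² + (406.92)²) = √(141586.6384 + 165583.8864) = 554.23 m
D: √((138.10)² + (-113.87)²) = √(19071.6100 + 12966.3769) = 178.99 m
E: √((440.77)² + (-54.85)²) = √(194278.1929 + 3008.5225) = 444.17 m
F: √((-442.14)² + (-285.97)²) = √(195487.7796 + 81778.8409) = 526.56 m
G: √((24.23)² + (-310.47)²) = √(587.0929 + 96391.6209) = 311.41 m
H: √((182.54)² + (616.68)²) = √(33320.8516 + 380294.2224) = 643.13 m
I: √((-265.05)² + (332.17)²) = √(70251.5025 + 110336.9089) = 424.96 m
J: √((39.12)² + (282.53)²) = √(1530.3744 + 79823.2009) = 285.23 m
K: √((478.00)² + (-353.78)²) = √(228484.0000 + 125160.2884) = 594.68 m
L: √((-227.96)² + (553.52)²) = √(51965.7616 + 306384.3904) = 598.62 m
M: √((10.63)² + (298.73)²) = √(112.9969 + 89239.6129) = 298.92 m
Sorted: D (178.99 m) < A (209.05 m) < J (285.23 m) < M (298.92 m) < G (311.41 m) < …

D, A, J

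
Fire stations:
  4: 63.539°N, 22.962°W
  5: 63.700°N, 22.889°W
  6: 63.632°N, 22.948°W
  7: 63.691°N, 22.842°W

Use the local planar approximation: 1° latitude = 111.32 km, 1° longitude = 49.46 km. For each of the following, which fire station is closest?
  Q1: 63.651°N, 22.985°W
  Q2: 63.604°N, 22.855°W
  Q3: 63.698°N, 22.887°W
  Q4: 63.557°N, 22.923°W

Q1 at 63.651°N, 22.985°W:
  4: 12.520 km
  5: 7.232 km
  6: 2.797 km
  7: 8.358 km
  → nearest: 6 (2.797 km)
Q2 at 63.604°N, 22.855°W:
  4: 8.965 km
  5: 10.818 km
  6: 5.556 km
  7: 9.706 km
  → nearest: 6 (5.556 km)
Q3 at 63.698°N, 22.887°W:
  4: 18.084 km
  5: 0.244 km
  6: 7.942 km
  7: 2.358 km
  → nearest: 5 (0.244 km)
Q4 at 63.557°N, 22.923°W:
  4: 2.781 km
  5: 16.007 km
  6: 8.440 km
  7: 15.445 km
  → nearest: 4 (2.781 km)

Q1→6; Q2→6; Q3→5; Q4→4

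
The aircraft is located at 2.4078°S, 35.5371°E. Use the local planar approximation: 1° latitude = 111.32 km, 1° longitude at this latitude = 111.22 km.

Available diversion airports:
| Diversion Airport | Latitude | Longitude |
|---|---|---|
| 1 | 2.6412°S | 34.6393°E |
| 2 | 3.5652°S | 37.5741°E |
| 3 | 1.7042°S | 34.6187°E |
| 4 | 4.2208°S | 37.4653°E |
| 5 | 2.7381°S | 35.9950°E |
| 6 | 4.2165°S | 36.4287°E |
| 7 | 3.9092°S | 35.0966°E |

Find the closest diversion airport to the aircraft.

5

Distances from 2.4078°S, 35.5371°E:
1: √((-0.2334·111.32)² + (-0.8978·111.22)²) = √(675.068897 + 9970.684716) = 103.1783 km
2: √((-1.1574·111.32)² + (2.0370·111.22)²) = √(16600.201181 + 51327.231460) = 260.6289 km
3: √((0.7036·111.32)² + (-0.9184·111.22)²) = √(6134.766776 + 10433.488257) = 128.7177 km
4: √((-1.8130·111.32)² + (1.9282·111.22)²) = √(40732.587912 + 45990.691395) = 294.4882 km
5: √((-0.3303·111.32)² + (0.4579·111.22)²) = √(1351.959067 + 2593.624312) = 62.8139 km
6: √((-1.8087·111.32)² + (0.8916·111.22)²) = √(40539.601237 + 9833.449711) = 224.4394 km
7: √((-1.5014·111.32)² + (-0.4405·111.22)²) = √(27934.391687 + 2400.256238) = 174.1684 km
Minimum: 5 at 62.8139 km.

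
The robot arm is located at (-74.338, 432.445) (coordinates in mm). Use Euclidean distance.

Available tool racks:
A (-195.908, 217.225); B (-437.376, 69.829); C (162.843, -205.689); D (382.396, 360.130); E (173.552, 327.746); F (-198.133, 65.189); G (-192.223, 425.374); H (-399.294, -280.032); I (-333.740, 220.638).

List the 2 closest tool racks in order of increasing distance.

G, A

Distances from (-74.338, 432.445):
A: √((-121.570)² + (-215.220)²) = √(14779.26490 + 46319.64840) = 247.182 mm
B: √((-363.038)² + (-362.616)²) = √(131796.58944 + 131490.36346) = 513.115 mm
C: √((237.181)² + (-638.134)²) = √(56254.82676 + 407215.00196) = 680.786 mm
D: √((456.734)² + (-72.315)²) = √(208605.94676 + 5229.45922) = 462.423 mm
E: √((247.890)² + (-104.699)²) = √(61449.45210 + 10961.88060) = 269.094 mm
F: √((-123.795)² + (-367.256)²) = √(15325.20203 + 134876.96954) = 387.559 mm
G: √((-117.885)² + (-7.071)²) = √(13896.87323 + 49.99904) = 118.097 mm
H: √((-324.956)² + (-712.477)²) = √(105596.40194 + 507623.47553) = 783.084 mm
I: √((-259.402)² + (-211.807)²) = √(67289.39760 + 44862.20525) = 334.890 mm
Sorted: G (118.097 mm) < A (247.182 mm) < E (269.094 mm) < I (334.890 mm) < …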